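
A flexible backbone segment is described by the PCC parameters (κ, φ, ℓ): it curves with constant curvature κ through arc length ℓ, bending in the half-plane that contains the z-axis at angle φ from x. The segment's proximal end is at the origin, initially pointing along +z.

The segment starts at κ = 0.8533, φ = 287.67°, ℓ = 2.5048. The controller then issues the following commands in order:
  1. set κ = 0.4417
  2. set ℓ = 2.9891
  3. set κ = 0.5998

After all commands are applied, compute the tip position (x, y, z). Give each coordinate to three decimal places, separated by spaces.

0.618 -1.938 1.626

initial: κ=0.8533, φ=287.67°, ℓ=2.5048
cmd 1: set κ=0.4417 → (κ,φ,ℓ)=(0.4417,287.67°,2.5048) → tip=(0.3794,-1.1910,2.0242)
cmd 2: set ℓ=2.9891 → (κ,φ,ℓ)=(0.4417,287.67°,2.9891) → tip=(0.5168,-1.6224,2.1933)
cmd 3: set κ=0.5998 → (κ,φ,ℓ)=(0.5998,287.67°,2.9891) → tip=(0.6175,-1.9384,1.6263)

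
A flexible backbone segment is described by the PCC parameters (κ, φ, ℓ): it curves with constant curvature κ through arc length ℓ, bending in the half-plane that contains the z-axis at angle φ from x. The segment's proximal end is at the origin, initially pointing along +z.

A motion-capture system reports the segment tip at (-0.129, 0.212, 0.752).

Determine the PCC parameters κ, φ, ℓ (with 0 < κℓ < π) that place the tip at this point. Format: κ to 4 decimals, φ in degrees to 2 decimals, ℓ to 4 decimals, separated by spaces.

0.7915 121.32 0.8055

ρ = √(x²+y²) = √(-0.129² + 0.212²) = 0.24816
φ = atan2(y, x) mod 360° = atan2(0.212, -0.129) = 121.3201°
|p|² = ρ² + z² = 0.24816² + 0.752² = 0.62709
κ = 2ρ / |p|² = 2×0.24816 / 0.62709 = 0.79148
θ = 2·atan2(ρ, z) = 2·atan2(0.24816, 0.752) = 0.63750 rad
ℓ = θ/κ = 0.63750/0.79148 = 0.80546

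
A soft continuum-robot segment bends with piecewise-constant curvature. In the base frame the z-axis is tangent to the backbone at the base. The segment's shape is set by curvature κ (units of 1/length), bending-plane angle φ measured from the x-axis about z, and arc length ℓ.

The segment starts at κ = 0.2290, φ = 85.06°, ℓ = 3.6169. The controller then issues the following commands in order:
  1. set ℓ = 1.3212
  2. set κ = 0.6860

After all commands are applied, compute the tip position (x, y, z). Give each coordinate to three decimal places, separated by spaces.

initial: κ=0.2290, φ=85.06°, ℓ=3.6169
cmd 1: set ℓ=1.3212 → (κ,φ,ℓ)=(0.2290,85.06°,1.3212) → tip=(0.0171,0.1976,1.3011)
cmd 2: set κ=0.6860 → (κ,φ,ℓ)=(0.6860,85.06°,1.3212) → tip=(0.0481,0.5568,1.1476)

0.048 0.557 1.148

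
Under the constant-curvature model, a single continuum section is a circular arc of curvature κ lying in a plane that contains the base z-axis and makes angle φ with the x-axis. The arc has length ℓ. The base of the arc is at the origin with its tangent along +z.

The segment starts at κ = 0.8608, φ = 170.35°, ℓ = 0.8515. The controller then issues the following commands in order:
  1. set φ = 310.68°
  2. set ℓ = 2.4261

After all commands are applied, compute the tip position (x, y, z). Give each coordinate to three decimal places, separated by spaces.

1.132 -1.317 1.010

initial: κ=0.8608, φ=170.35°, ℓ=0.8515
cmd 1: set φ=310.68° → (κ,φ,ℓ)=(0.8608,310.68°,0.8515) → tip=(0.1945,-0.2262,0.7773)
cmd 2: set ℓ=2.4261 → (κ,φ,ℓ)=(0.8608,310.68°,2.4261) → tip=(1.1319,-1.3169,1.0095)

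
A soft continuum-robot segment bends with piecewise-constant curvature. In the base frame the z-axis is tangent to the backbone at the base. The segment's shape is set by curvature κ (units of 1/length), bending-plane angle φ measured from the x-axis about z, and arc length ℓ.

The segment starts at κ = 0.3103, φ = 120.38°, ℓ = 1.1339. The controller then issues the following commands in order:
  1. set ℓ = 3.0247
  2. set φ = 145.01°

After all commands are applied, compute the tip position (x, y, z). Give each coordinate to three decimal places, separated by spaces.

initial: κ=0.3103, φ=120.38°, ℓ=1.1339
cmd 1: set ℓ=3.0247 → (κ,φ,ℓ)=(0.3103,120.38°,3.0247) → tip=(-0.6667,1.1372,2.5998)
cmd 2: set φ=145.01° → (κ,φ,ℓ)=(0.3103,145.01°,3.0247) → tip=(-1.0800,0.7559,2.5998)

-1.080 0.756 2.600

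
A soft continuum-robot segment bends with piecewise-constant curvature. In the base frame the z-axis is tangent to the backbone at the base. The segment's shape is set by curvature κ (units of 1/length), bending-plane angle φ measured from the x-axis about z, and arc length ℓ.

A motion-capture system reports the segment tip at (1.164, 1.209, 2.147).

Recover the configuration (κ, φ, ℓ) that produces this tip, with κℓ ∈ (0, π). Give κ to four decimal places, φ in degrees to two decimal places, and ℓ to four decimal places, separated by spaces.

ρ = √(x²+y²) = √(1.164² + 1.209²) = 1.67827
φ = atan2(y, x) mod 360° = atan2(1.209, 1.164) = 46.0864°
|p|² = ρ² + z² = 1.67827² + 2.147² = 7.42619
κ = 2ρ / |p|² = 2×1.67827 / 7.42619 = 0.45199
θ = 2·atan2(ρ, z) = 2·atan2(1.67827, 2.147) = 1.32694 rad
ℓ = θ/κ = 1.32694/0.45199 = 2.93580

0.4520 46.09 2.9358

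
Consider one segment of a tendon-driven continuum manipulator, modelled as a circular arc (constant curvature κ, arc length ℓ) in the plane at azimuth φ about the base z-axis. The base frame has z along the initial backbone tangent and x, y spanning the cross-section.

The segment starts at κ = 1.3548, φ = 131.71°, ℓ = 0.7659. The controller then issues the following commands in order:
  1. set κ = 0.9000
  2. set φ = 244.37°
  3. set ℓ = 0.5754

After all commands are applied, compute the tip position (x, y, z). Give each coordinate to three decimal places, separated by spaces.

initial: κ=1.3548, φ=131.71°, ℓ=0.7659
cmd 1: set κ=0.9000 → (κ,φ,ℓ)=(0.9000,131.71°,0.7659) → tip=(-0.1688,0.1894,0.7067)
cmd 2: set φ=244.37° → (κ,φ,ℓ)=(0.9000,244.37°,0.7659) → tip=(-0.1097,-0.2287,0.7067)
cmd 3: set ℓ=0.5754 → (κ,φ,ℓ)=(0.9000,244.37°,0.5754) → tip=(-0.0630,-0.1314,0.5500)

-0.063 -0.131 0.550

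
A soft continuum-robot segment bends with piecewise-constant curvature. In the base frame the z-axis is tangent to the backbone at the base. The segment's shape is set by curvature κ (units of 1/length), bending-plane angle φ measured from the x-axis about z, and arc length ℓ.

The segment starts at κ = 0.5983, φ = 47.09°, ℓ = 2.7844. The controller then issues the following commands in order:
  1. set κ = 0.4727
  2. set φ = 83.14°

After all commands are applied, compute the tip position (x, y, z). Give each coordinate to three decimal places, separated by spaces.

initial: κ=0.5983, φ=47.09°, ℓ=2.7844
cmd 1: set κ=0.4727 → (κ,φ,ℓ)=(0.4727,47.09°,2.7844) → tip=(1.0776,1.1592,2.0473)
cmd 2: set φ=83.14° → (κ,φ,ℓ)=(0.4727,83.14°,2.7844) → tip=(0.1890,1.5713,2.0473)

0.189 1.571 2.047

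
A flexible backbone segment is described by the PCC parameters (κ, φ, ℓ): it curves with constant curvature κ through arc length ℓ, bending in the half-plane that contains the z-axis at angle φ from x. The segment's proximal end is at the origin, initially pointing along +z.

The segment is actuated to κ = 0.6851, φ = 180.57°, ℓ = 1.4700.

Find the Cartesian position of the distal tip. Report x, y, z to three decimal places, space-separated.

-0.680 -0.007 1.234

θ = κ·ℓ = 0.6851 × 1.4700 = 1.00710 rad
ρ = (1 − cos θ)/κ = (1 − 0.53432)/0.6851 = 0.67973
z = sin θ / κ = 0.84528/0.6851 = 1.23381
x = ρ cos φ = 0.67973 × cos(180.57°) = -0.67970
y = ρ sin φ = 0.67973 × sin(180.57°) = -0.00676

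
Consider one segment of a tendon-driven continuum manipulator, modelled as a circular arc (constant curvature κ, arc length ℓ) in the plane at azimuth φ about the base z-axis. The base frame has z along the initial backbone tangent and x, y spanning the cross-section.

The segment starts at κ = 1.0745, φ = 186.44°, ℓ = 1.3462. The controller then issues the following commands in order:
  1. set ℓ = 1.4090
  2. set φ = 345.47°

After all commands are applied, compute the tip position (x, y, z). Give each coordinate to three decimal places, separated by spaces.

0.850 -0.220 0.929

initial: κ=1.0745, φ=186.44°, ℓ=1.3462
cmd 1: set ℓ=1.4090 → (κ,φ,ℓ)=(1.0745,186.44°,1.4090) → tip=(-0.8723,-0.0985,0.9292)
cmd 2: set φ=345.47° → (κ,φ,ℓ)=(1.0745,345.47°,1.4090) → tip=(0.8497,-0.2202,0.9292)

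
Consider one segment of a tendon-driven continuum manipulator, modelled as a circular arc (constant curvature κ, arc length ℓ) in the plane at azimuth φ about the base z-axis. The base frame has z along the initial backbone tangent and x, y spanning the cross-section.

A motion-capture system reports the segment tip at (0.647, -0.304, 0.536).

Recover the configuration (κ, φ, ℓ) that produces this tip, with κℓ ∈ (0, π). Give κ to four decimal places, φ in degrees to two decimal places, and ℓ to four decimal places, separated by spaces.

1.7909 334.83 1.0357

ρ = √(x²+y²) = √(0.647² + -0.304²) = 0.71486
φ = atan2(y, x) mod 360° = atan2(-0.304, 0.647) = 334.8330°
|p|² = ρ² + z² = 0.71486² + 0.536² = 0.79832
κ = 2ρ / |p|² = 2×0.71486 / 0.79832 = 1.79091
θ = 2·atan2(ρ, z) = 2·atan2(0.71486, 0.536) = 1.85485 rad
ℓ = θ/κ = 1.85485/1.79091 = 1.03570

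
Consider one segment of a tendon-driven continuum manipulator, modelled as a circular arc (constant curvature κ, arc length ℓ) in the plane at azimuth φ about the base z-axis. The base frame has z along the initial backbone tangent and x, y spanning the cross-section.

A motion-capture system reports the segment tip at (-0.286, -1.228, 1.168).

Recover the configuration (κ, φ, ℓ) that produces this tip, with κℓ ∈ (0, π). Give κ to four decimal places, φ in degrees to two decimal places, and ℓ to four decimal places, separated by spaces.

ρ = √(x²+y²) = √(-0.286² + -1.228²) = 1.26086
φ = atan2(y, x) mod 360° = atan2(-1.228, -0.286) = 256.8896°
|p|² = ρ² + z² = 1.26086² + 1.168² = 2.95400
κ = 2ρ / |p|² = 2×1.26086 / 2.95400 = 0.85366
θ = 2·atan2(ρ, z) = 2·atan2(1.26086, 1.168) = 1.64723 rad
ℓ = θ/κ = 1.64723/0.85366 = 1.92959

0.8537 256.89 1.9296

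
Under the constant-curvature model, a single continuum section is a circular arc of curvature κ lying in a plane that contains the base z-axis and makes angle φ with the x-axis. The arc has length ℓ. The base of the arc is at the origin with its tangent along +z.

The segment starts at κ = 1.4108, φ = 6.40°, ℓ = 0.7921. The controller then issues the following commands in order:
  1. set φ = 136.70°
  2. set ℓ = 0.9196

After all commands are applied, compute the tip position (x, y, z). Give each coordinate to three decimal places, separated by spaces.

initial: κ=1.4108, φ=6.40°, ℓ=0.7921
cmd 1: set φ=136.70° → (κ,φ,ℓ)=(1.4108,136.70°,0.7921) → tip=(-0.2899,0.2732,0.6372)
cmd 2: set ℓ=0.9196 → (κ,φ,ℓ)=(1.4108,136.70°,0.9196) → tip=(-0.3766,0.3549,0.6825)

-0.377 0.355 0.682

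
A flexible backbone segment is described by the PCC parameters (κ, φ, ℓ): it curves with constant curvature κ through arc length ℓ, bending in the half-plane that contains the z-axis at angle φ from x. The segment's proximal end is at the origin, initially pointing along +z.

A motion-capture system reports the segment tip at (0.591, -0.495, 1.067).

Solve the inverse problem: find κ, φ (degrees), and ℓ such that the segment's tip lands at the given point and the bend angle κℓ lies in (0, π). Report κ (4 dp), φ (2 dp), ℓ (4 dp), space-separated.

0.8898 320.05 1.4063

ρ = √(x²+y²) = √(0.591² + -0.495²) = 0.77091
φ = atan2(y, x) mod 360° = atan2(-0.495, 0.591) = 320.0517°
|p|² = ρ² + z² = 0.77091² + 1.067² = 1.73279
κ = 2ρ / |p|² = 2×0.77091 / 1.73279 = 0.88979
θ = 2·atan2(ρ, z) = 2·atan2(0.77091, 1.067) = 1.25134 rad
ℓ = θ/κ = 1.25134/0.88979 = 1.40633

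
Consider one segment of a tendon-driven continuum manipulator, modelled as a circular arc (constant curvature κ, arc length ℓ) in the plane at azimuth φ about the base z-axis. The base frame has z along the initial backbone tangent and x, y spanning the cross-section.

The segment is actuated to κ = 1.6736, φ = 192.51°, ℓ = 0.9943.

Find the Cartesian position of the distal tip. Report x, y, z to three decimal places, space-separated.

-0.638 -0.141 0.595

θ = κ·ℓ = 1.6736 × 0.9943 = 1.66406 rad
ρ = (1 − cos θ)/κ = (1 − -0.09313)/1.6736 = 0.65316
z = sin θ / κ = 0.99565/1.6736 = 0.59492
x = ρ cos φ = 0.65316 × cos(192.51°) = -0.63765
y = ρ sin φ = 0.65316 × sin(192.51°) = -0.14148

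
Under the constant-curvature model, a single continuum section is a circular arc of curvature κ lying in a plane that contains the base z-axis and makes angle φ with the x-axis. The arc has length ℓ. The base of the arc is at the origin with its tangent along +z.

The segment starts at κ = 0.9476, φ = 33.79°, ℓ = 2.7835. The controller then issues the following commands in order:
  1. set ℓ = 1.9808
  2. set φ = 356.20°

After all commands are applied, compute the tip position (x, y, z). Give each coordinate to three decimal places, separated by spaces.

initial: κ=0.9476, φ=33.79°, ℓ=2.7835
cmd 1: set ℓ=1.9808 → (κ,φ,ℓ)=(0.9476,33.79°,1.9808) → tip=(1.1414,0.7638,1.0062)
cmd 2: set φ=356.20° → (κ,φ,ℓ)=(0.9476,356.20°,1.9808) → tip=(1.3704,-0.0910,1.0062)

1.370 -0.091 1.006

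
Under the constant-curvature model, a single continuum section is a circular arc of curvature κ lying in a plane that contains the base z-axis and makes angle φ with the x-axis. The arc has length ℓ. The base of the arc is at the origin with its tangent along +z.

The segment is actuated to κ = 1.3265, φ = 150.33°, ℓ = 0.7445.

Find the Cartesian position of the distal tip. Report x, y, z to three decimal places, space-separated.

-0.294 0.168 0.629

θ = κ·ℓ = 1.3265 × 0.7445 = 0.98758 rad
ρ = (1 − cos θ)/κ = (1 − 0.55071)/1.3265 = 0.33870
z = sin θ / κ = 0.83470/1.3265 = 0.62925
x = ρ cos φ = 0.33870 × cos(150.33°) = -0.29429
y = ρ sin φ = 0.33870 × sin(150.33°) = 0.16766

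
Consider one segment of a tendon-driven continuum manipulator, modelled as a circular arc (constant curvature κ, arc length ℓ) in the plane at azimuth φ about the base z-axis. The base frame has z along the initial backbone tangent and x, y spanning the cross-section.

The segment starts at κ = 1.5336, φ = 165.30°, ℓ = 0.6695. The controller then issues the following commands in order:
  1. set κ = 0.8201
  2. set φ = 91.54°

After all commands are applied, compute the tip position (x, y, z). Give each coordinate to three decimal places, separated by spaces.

-0.005 0.179 0.636

initial: κ=1.5336, φ=165.30°, ℓ=0.6695
cmd 1: set κ=0.8201 → (κ,φ,ℓ)=(0.8201,165.30°,0.6695) → tip=(-0.1734,0.0455,0.6364)
cmd 2: set φ=91.54° → (κ,φ,ℓ)=(0.8201,91.54°,0.6695) → tip=(-0.0048,0.1792,0.6364)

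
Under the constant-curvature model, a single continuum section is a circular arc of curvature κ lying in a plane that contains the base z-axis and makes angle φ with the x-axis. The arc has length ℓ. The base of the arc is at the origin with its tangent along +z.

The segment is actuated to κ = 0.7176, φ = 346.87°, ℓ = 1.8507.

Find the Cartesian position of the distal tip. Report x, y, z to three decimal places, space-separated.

1.031 -0.240 1.353

θ = κ·ℓ = 0.7176 × 1.8507 = 1.32806 rad
ρ = (1 − cos θ)/κ = (1 − 0.24036)/0.7176 = 1.05859
z = sin θ / κ = 0.97068/0.7176 = 1.35268
x = ρ cos φ = 1.05859 × cos(346.87°) = 1.03091
y = ρ sin φ = 1.05859 × sin(346.87°) = -0.24047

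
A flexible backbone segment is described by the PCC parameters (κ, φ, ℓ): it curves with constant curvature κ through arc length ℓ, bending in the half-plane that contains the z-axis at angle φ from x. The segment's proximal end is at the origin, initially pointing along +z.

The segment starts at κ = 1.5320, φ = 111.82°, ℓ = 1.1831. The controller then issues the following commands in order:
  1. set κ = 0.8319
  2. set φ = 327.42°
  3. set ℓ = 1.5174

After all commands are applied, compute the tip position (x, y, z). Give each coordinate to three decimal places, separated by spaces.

0.705 -0.451 1.145

initial: κ=1.5320, φ=111.82°, ℓ=1.1831
cmd 1: set κ=0.8319 → (κ,φ,ℓ)=(0.8319,111.82°,1.1831) → tip=(-0.1995,0.4983,1.0011)
cmd 2: set φ=327.42° → (κ,φ,ℓ)=(0.8319,327.42°,1.1831) → tip=(0.4523,-0.2890,1.0011)
cmd 3: set ℓ=1.5174 → (κ,φ,ℓ)=(0.8319,327.42°,1.5174) → tip=(0.7054,-0.4508,1.1453)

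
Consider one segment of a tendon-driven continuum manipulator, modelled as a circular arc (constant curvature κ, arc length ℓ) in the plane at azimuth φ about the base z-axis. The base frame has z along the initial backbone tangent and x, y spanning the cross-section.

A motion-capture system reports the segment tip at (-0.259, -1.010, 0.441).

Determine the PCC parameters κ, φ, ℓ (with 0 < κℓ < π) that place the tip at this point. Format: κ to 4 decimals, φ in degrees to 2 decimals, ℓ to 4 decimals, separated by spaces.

ρ = √(x²+y²) = √(-0.259² + -1.010²) = 1.04268
φ = atan2(y, x) mod 360° = atan2(-1.010, -0.259) = 255.6172°
|p|² = ρ² + z² = 1.04268² + 0.441² = 1.28166
κ = 2ρ / |p|² = 2×1.04268 / 1.28166 = 1.62707
θ = 2·atan2(ρ, z) = 2·atan2(1.04268, 0.441) = 2.34133 rad
ℓ = θ/κ = 2.34133/1.62707 = 1.43898

1.6271 255.62 1.4390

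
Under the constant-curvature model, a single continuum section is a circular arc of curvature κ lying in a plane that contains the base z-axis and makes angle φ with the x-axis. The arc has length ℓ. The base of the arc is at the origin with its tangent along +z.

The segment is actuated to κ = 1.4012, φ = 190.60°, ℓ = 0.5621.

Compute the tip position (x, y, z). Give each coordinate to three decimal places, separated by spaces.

-0.207 -0.039 0.506

θ = κ·ℓ = 1.4012 × 0.5621 = 0.78761 rad
ρ = (1 − cos θ)/κ = (1 − 0.70554)/1.4012 = 0.21015
z = sin θ / κ = 0.70867/1.4012 = 0.50576
x = ρ cos φ = 0.21015 × cos(190.60°) = -0.20656
y = ρ sin φ = 0.21015 × sin(190.60°) = -0.03866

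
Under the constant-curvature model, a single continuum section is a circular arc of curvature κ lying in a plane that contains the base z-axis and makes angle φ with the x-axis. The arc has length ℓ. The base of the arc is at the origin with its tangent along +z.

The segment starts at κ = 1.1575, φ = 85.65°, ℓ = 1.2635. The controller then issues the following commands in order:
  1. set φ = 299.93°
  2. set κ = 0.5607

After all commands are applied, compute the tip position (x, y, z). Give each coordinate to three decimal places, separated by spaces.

initial: κ=1.1575, φ=85.65°, ℓ=1.2635
cmd 1: set φ=299.93° → (κ,φ,ℓ)=(1.1575,299.93°,1.2635) → tip=(0.3845,-0.6678,0.8589)
cmd 2: set κ=0.5607 → (κ,φ,ℓ)=(0.5607,299.93°,1.2635) → tip=(0.2141,-0.3719,1.1604)

0.214 -0.372 1.160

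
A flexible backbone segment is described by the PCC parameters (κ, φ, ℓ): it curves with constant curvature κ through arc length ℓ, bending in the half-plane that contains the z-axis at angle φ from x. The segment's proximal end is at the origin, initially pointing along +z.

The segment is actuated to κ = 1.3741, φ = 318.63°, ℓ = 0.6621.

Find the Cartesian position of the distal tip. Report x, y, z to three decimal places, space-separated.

0.211 -0.186 0.574

θ = κ·ℓ = 1.3741 × 0.6621 = 0.90979 rad
ρ = (1 − cos θ)/κ = (1 − 0.61391)/1.3741 = 0.28098
z = sin θ / κ = 0.78938/1.3741 = 0.57447
x = ρ cos φ = 0.28098 × cos(318.63°) = 0.21086
y = ρ sin φ = 0.28098 × sin(318.63°) = -0.18570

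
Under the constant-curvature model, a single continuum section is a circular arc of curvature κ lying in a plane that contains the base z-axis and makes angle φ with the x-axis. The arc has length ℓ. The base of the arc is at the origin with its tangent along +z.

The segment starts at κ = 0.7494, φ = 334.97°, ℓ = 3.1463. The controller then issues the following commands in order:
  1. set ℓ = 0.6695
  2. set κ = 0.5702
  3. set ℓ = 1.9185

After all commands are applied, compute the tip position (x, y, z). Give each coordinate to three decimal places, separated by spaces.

0.860 -0.401 1.558

initial: κ=0.7494, φ=334.97°, ℓ=3.1463
cmd 1: set ℓ=0.6695 → (κ,φ,ℓ)=(0.7494,334.97°,0.6695) → tip=(0.1490,-0.0696,0.6418)
cmd 2: set κ=0.5702 → (κ,φ,ℓ)=(0.5702,334.97°,0.6695) → tip=(0.1144,-0.0534,0.6534)
cmd 3: set ℓ=1.9185 → (κ,φ,ℓ)=(0.5702,334.97°,1.9185) → tip=(0.8597,-0.4014,1.5581)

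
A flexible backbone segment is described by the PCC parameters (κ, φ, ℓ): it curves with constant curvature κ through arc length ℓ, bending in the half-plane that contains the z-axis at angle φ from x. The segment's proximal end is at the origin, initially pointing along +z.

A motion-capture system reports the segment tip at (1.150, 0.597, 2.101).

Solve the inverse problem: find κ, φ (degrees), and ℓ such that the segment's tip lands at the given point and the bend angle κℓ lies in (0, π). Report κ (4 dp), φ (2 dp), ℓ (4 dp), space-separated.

ρ = √(x²+y²) = √(1.150² + 0.597²) = 1.29573
φ = atan2(y, x) mod 360° = atan2(0.597, 1.150) = 27.4352°
|p|² = ρ² + z² = 1.29573² + 2.101² = 6.09311
κ = 2ρ / |p|² = 2×1.29573 / 6.09311 = 0.42531
θ = 2·atan2(ρ, z) = 2·atan2(1.29573, 2.101) = 1.10524 rad
ℓ = θ/κ = 1.10524/0.42531 = 2.59869

0.4253 27.44 2.5987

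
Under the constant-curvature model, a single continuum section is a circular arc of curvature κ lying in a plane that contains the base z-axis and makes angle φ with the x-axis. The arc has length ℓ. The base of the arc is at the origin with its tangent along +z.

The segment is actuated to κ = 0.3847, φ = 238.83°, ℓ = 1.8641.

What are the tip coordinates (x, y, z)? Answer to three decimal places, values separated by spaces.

θ = κ·ℓ = 0.3847 × 1.8641 = 0.71712 rad
ρ = (1 − cos θ)/κ = (1 − 0.75370)/0.3847 = 0.64023
z = sin θ / κ = 0.65722/0.3847 = 1.70839
x = ρ cos φ = 0.64023 × cos(238.83°) = -0.33137
y = ρ sin φ = 0.64023 × sin(238.83°) = -0.54781

-0.331 -0.548 1.708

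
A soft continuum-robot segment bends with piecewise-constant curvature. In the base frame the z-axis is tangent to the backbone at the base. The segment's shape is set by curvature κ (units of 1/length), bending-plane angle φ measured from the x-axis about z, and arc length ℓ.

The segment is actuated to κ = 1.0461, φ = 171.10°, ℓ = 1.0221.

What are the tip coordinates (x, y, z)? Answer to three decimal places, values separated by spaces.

-0.490 0.077 0.838

θ = κ·ℓ = 1.0461 × 1.0221 = 1.06922 rad
ρ = (1 − cos θ)/κ = (1 − 0.48081)/1.0461 = 0.49631
z = sin θ / κ = 0.87683/1.0461 = 0.83818
x = ρ cos φ = 0.49631 × cos(171.10°) = -0.49034
y = ρ sin φ = 0.49631 × sin(171.10°) = 0.07678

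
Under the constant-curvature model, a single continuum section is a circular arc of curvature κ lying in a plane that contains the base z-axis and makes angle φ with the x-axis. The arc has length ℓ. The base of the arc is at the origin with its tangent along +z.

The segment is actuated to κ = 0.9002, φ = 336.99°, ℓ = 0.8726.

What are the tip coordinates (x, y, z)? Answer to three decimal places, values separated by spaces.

0.300 -0.127 0.786

θ = κ·ℓ = 0.9002 × 0.8726 = 0.78551 rad
ρ = (1 − cos θ)/κ = (1 − 0.70702)/0.9002 = 0.32546
z = sin θ / κ = 0.70719/0.9002 = 0.78559
x = ρ cos φ = 0.32546 × cos(336.99°) = 0.29956
y = ρ sin φ = 0.32546 × sin(336.99°) = -0.12722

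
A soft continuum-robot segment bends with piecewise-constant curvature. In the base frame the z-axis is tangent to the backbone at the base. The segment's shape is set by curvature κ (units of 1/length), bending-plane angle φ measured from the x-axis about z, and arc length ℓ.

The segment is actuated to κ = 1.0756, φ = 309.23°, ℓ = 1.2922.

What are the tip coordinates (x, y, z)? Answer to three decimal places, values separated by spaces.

0.482 -0.591 0.915

θ = κ·ℓ = 1.0756 × 1.2922 = 1.38989 rad
ρ = (1 − cos θ)/κ = (1 − 0.17992)/1.0756 = 0.76244
z = sin θ / κ = 0.98368/1.0756 = 0.91454
x = ρ cos φ = 0.76244 × cos(309.23°) = 0.48219
y = ρ sin φ = 0.76244 × sin(309.23°) = -0.59060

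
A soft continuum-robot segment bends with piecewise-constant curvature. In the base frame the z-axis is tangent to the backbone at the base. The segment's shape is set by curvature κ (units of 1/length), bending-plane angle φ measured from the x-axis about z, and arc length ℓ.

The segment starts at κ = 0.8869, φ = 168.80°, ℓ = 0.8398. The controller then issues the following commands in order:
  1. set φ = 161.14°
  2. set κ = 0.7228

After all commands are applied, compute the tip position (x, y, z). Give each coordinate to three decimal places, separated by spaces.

initial: κ=0.8869, φ=168.80°, ℓ=0.8398
cmd 1: set φ=161.14° → (κ,φ,ℓ)=(0.8869,161.14°,0.8398) → tip=(-0.2825,0.0965,0.7643)
cmd 2: set κ=0.7228 → (κ,φ,ℓ)=(0.7228,161.14°,0.8398) → tip=(-0.2339,0.0799,0.7892)

-0.234 0.080 0.789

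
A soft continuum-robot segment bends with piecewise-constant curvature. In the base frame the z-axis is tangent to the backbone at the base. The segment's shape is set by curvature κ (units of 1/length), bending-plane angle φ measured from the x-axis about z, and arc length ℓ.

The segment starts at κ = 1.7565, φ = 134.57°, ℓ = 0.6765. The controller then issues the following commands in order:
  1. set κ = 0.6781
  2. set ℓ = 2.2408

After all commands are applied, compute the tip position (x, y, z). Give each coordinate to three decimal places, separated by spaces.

-0.982 0.997 1.473

initial: κ=1.7565, φ=134.57°, ℓ=0.6765
cmd 1: set κ=0.6781 → (κ,φ,ℓ)=(0.6781,134.57°,0.6765) → tip=(-0.1070,0.1086,0.6530)
cmd 2: set ℓ=2.2408 → (κ,φ,ℓ)=(0.6781,134.57°,2.2408) → tip=(-0.9818,0.9967,1.4728)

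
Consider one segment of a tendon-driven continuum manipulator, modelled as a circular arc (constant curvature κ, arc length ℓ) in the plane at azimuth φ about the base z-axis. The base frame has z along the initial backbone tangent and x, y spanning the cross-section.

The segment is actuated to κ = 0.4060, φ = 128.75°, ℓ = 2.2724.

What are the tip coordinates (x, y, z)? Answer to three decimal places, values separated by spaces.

-0.611 0.761 1.963

θ = κ·ℓ = 0.4060 × 2.2724 = 0.92259 rad
ρ = (1 − cos θ)/κ = (1 − 0.60375)/0.4060 = 0.97598
z = sin θ / κ = 0.79717/0.4060 = 1.96347
x = ρ cos φ = 0.97598 × cos(128.75°) = -0.61089
y = ρ sin φ = 0.97598 × sin(128.75°) = 0.76115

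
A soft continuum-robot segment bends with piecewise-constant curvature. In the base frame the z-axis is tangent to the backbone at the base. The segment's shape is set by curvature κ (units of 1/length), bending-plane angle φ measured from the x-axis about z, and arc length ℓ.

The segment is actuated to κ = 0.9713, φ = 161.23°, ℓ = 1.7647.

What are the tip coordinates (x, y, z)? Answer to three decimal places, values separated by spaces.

-1.114 0.379 1.019

θ = κ·ℓ = 0.9713 × 1.7647 = 1.71405 rad
ρ = (1 − cos θ)/κ = (1 − -0.14277)/0.9713 = 1.17653
z = sin θ / κ = 0.98976/0.9713 = 1.01900
x = ρ cos φ = 1.17653 × cos(161.23°) = -1.11396
y = ρ sin φ = 1.17653 × sin(161.23°) = 0.37857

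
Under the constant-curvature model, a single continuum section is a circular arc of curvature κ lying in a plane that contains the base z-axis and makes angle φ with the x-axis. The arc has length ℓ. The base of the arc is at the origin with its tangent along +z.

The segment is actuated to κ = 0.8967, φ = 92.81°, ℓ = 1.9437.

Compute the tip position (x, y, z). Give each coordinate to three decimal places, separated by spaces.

-0.064 1.305 1.099

θ = κ·ℓ = 0.8967 × 1.9437 = 1.74292 rad
ρ = (1 − cos θ)/κ = (1 − -0.17127)/0.8967 = 1.30620
z = sin θ / κ = 0.98522/0.8967 = 1.09872
x = ρ cos φ = 1.30620 × cos(92.81°) = -0.06404
y = ρ sin φ = 1.30620 × sin(92.81°) = 1.30463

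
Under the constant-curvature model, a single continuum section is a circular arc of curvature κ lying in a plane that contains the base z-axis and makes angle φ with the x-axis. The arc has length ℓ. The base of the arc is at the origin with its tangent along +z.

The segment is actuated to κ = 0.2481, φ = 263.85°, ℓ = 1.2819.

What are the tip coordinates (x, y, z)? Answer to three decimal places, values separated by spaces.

θ = κ·ℓ = 0.2481 × 1.2819 = 0.31804 rad
ρ = (1 − cos θ)/κ = (1 − 0.94985)/0.2481 = 0.20213
z = sin θ / κ = 0.31270/0.2481 = 1.26040
x = ρ cos φ = 0.20213 × cos(263.85°) = -0.02166
y = ρ sin φ = 0.20213 × sin(263.85°) = -0.20097

-0.022 -0.201 1.260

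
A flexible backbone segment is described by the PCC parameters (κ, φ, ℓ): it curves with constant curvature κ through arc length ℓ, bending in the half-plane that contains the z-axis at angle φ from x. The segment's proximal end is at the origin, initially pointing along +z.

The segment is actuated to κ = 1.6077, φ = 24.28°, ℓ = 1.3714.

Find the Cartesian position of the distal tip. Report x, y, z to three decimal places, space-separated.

0.903 0.407 0.501

θ = κ·ℓ = 1.6077 × 1.3714 = 2.20480 rad
ρ = (1 − cos θ)/κ = (1 − -0.59237)/1.6077 = 0.99047
z = sin θ / κ = 0.80566/1.6077 = 0.50113
x = ρ cos φ = 0.99047 × cos(24.28°) = 0.90286
y = ρ sin φ = 0.99047 × sin(24.28°) = 0.40728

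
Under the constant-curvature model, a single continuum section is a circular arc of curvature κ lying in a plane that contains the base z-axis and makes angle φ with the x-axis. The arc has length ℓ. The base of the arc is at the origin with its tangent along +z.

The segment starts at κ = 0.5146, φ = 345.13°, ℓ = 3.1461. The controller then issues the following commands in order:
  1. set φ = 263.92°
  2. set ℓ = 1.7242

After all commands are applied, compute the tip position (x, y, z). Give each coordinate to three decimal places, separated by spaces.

initial: κ=0.5146, φ=345.13°, ℓ=3.1461
cmd 1: set φ=263.92° → (κ,φ,ℓ)=(0.5146,263.92°,3.1461) → tip=(-0.2157,-2.0254,1.9410)
cmd 2: set ℓ=1.7242 → (κ,φ,ℓ)=(0.5146,263.92°,1.7242) → tip=(-0.0758,-0.7120,1.5067)

-0.076 -0.712 1.507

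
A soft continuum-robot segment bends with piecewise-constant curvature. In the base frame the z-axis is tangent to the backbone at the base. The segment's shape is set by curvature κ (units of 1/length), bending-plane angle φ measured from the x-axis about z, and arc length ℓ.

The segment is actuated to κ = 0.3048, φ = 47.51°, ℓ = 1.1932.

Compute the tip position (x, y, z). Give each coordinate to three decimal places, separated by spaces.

0.145 0.158 1.167

θ = κ·ℓ = 0.3048 × 1.1932 = 0.36369 rad
ρ = (1 − cos θ)/κ = (1 − 0.93459)/0.3048 = 0.21459
z = sin θ / κ = 0.35572/0.3048 = 1.16707
x = ρ cos φ = 0.21459 × cos(47.51°) = 0.14495
y = ρ sin φ = 0.21459 × sin(47.51°) = 0.15824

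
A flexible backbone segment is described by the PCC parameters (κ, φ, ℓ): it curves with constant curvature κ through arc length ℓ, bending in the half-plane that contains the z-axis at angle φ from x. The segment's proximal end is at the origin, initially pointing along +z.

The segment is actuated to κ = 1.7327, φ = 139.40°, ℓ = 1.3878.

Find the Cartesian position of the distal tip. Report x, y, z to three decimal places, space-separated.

-0.763 0.654 0.388

θ = κ·ℓ = 1.7327 × 1.3878 = 2.40464 rad
ρ = (1 − cos θ)/κ = (1 − -0.74052)/1.7327 = 1.00451
z = sin θ / κ = 0.67203/1.7327 = 0.38785
x = ρ cos φ = 1.00451 × cos(139.40°) = -0.76270
y = ρ sin φ = 1.00451 × sin(139.40°) = 0.65371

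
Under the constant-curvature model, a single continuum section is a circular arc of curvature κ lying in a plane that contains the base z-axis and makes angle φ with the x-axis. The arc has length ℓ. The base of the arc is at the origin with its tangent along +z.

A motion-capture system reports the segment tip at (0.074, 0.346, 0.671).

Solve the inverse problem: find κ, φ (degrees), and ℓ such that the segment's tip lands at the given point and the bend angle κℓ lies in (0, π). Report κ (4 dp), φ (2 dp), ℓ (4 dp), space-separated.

1.2298 77.93 0.7892

ρ = √(x²+y²) = √(0.074² + 0.346²) = 0.35382
φ = atan2(y, x) mod 360° = atan2(0.346, 0.074) = 77.9279°
|p|² = ρ² + z² = 0.35382² + 0.671² = 0.57543
κ = 2ρ / |p|² = 2×0.35382 / 0.57543 = 1.22977
θ = 2·atan2(ρ, z) = 2·atan2(0.35382, 0.671) = 0.97051 rad
ℓ = θ/κ = 0.97051/1.22977 = 0.78918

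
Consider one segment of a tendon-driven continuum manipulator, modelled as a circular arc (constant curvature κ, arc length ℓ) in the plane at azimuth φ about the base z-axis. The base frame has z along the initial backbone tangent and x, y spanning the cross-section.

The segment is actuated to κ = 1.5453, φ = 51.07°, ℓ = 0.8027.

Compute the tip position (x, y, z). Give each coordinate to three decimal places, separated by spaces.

θ = κ·ℓ = 1.5453 × 0.8027 = 1.24041 rad
ρ = (1 − cos θ)/κ = (1 − 0.32441)/1.5453 = 0.43719
z = sin θ / κ = 0.94592/1.5453 = 0.61213
x = ρ cos φ = 0.43719 × cos(51.07°) = 0.27472
y = ρ sin φ = 0.43719 × sin(51.07°) = 0.34010

0.275 0.340 0.612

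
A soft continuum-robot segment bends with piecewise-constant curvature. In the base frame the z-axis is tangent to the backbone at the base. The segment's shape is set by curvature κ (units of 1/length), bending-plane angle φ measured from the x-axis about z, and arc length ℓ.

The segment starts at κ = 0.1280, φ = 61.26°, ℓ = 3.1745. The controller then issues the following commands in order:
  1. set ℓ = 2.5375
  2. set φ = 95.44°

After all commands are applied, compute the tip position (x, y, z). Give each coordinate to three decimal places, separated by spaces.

-0.039 0.407 2.493

initial: κ=0.1280, φ=61.26°, ℓ=3.1745
cmd 1: set ℓ=2.5375 → (κ,φ,ℓ)=(0.1280,61.26°,2.5375) → tip=(0.1964,0.3582,2.4931)
cmd 2: set φ=95.44° → (κ,φ,ℓ)=(0.1280,95.44°,2.5375) → tip=(-0.0387,0.4066,2.4931)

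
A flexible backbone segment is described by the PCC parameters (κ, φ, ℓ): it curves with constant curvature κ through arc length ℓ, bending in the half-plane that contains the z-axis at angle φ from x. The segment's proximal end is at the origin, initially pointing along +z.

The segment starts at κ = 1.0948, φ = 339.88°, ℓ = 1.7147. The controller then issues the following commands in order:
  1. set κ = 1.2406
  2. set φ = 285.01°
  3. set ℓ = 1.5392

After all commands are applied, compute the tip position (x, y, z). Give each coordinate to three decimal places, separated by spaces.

0.278 -1.037 0.760

initial: κ=1.0948, φ=339.88°, ℓ=1.7147
cmd 1: set κ=1.2406 → (κ,φ,ℓ)=(1.2406,339.88°,1.7147) → tip=(1.1566,-0.4237,0.6845)
cmd 2: set φ=285.01° → (κ,φ,ℓ)=(1.2406,285.01°,1.7147) → tip=(0.3190,-1.1898,0.6845)
cmd 3: set ℓ=1.5392 → (κ,φ,ℓ)=(1.2406,285.01°,1.5392) → tip=(0.2781,-1.0373,0.7603)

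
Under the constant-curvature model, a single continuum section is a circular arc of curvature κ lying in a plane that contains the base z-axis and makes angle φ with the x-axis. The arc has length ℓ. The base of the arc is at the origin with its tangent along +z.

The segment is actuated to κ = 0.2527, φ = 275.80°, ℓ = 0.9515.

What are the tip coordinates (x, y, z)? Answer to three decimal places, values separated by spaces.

0.012 -0.113 0.942

θ = κ·ℓ = 0.2527 × 0.9515 = 0.24044 rad
ρ = (1 − cos θ)/κ = (1 − 0.97123)/0.2527 = 0.11384
z = sin θ / κ = 0.23813/0.2527 = 0.94236
x = ρ cos φ = 0.11384 × cos(275.80°) = 0.01150
y = ρ sin φ = 0.11384 × sin(275.80°) = -0.11326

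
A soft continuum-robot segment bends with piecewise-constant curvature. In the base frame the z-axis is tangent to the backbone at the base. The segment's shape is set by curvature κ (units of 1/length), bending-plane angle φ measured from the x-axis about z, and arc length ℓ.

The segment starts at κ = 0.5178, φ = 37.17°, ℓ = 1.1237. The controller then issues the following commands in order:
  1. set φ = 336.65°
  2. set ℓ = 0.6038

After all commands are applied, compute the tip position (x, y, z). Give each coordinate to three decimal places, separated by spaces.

initial: κ=0.5178, φ=37.17°, ℓ=1.1237
cmd 1: set φ=336.65° → (κ,φ,ℓ)=(0.5178,336.65°,1.1237) → tip=(0.2918,-0.1260,1.0614)
cmd 2: set ℓ=0.6038 → (κ,φ,ℓ)=(0.5178,336.65°,0.6038) → tip=(0.0860,-0.0371,0.5940)

0.086 -0.037 0.594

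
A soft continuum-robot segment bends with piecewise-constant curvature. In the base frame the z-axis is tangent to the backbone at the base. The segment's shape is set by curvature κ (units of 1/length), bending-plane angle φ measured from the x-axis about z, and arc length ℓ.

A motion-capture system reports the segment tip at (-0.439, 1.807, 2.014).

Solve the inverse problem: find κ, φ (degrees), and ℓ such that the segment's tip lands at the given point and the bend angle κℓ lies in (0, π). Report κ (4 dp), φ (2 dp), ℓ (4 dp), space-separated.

0.4949 103.66 3.0126

ρ = √(x²+y²) = √(-0.439² + 1.807²) = 1.85956
φ = atan2(y, x) mod 360° = atan2(1.807, -0.439) = 103.6551°
|p|² = ρ² + z² = 1.85956² + 2.014² = 7.51417
κ = 2ρ / |p|² = 2×1.85956 / 7.51417 = 0.49495
θ = 2·atan2(ρ, z) = 2·atan2(1.85956, 2.014) = 1.49110 rad
ℓ = θ/κ = 1.49110/0.49495 = 3.01264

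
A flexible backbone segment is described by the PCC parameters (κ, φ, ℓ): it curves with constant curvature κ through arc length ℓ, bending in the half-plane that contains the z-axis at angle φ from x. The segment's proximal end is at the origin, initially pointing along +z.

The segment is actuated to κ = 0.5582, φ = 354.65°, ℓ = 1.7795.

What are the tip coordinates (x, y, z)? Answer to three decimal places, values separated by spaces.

0.810 -0.076 1.501

θ = κ·ℓ = 0.5582 × 1.7795 = 0.99332 rad
ρ = (1 − cos θ)/κ = (1 − 0.54591)/0.5582 = 0.81348
z = sin θ / κ = 0.83784/0.5582 = 1.50097
x = ρ cos φ = 0.81348 × cos(354.65°) = 0.80994
y = ρ sin φ = 0.81348 × sin(354.65°) = -0.07585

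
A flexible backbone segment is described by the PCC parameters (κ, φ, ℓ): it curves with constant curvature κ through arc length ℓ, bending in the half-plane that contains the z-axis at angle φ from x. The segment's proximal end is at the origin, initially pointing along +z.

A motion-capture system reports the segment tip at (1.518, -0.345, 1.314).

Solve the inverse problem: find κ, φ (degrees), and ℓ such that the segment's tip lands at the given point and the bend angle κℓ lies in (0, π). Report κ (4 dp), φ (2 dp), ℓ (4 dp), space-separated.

0.7502 347.20 2.3186

ρ = √(x²+y²) = √(1.518² + -0.345²) = 1.55671
φ = atan2(y, x) mod 360° = atan2(-0.345, 1.518) = 347.1957°
|p|² = ρ² + z² = 1.55671² + 1.314² = 4.14995
κ = 2ρ / |p|² = 2×1.55671 / 4.14995 = 0.75023
θ = 2·atan2(ρ, z) = 2·atan2(1.55671, 1.314) = 1.73949 rad
ℓ = θ/κ = 1.73949/0.75023 = 2.31860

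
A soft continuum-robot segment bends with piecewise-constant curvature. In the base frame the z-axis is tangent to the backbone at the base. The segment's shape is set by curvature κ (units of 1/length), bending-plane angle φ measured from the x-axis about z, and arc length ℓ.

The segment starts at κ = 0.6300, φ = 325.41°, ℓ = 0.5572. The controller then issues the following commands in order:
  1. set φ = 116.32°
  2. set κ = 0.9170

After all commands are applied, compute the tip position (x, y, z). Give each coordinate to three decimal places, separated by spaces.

initial: κ=0.6300, φ=325.41°, ℓ=0.5572
cmd 1: set φ=116.32° → (κ,φ,ℓ)=(0.6300,116.32°,0.5572) → tip=(-0.0429,0.0868,0.5458)
cmd 2: set κ=0.9170 → (κ,φ,ℓ)=(0.9170,116.32°,0.5572) → tip=(-0.0618,0.1248,0.5333)

-0.062 0.125 0.533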